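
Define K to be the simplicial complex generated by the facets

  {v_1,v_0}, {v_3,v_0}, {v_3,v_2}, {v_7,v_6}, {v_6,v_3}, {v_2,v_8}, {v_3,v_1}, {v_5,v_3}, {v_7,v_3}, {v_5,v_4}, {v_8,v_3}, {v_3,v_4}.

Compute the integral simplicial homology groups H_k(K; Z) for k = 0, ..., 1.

We work with the vertex ordering v_0 < v_1 < v_2 < v_3 < v_4 < v_5 < v_6 < v_7 < v_8. The simplices of K, each written with vertices in increasing order, are:

  0-simplices (9): [v_0], [v_1], [v_2], [v_3], [v_4], [v_5], [v_6], [v_7], [v_8]
  1-simplices (12): [v_0,v_1], [v_0,v_3], [v_1,v_3], [v_2,v_3], [v_2,v_8], [v_3,v_4], [v_3,v_5], [v_3,v_6], [v_3,v_7], [v_3,v_8], [v_4,v_5], [v_6,v_7]

so the chain groups are C_0 ≅ Z^9, C_1 ≅ Z^12.

∂_1: C_1 → C_0 sends each edge [p,q] (with p < q) to q − p. For instance
  ∂[v_0,v_1] = [v_1] − [v_0].
This gives a 9×12 integer matrix of rank 8; reducing to Smith normal form yields diagonal entries (1,1,1,1,1,1,1,1).

From H_k ≅ ker(∂_k) / im(∂_{k+1}) we obtain:

  H_0: rank C_0 − rank ∂_1 = 9 − 8 = 1, and the invariant factors of ∂_1 are all 1, so H_0 ≅ Z.
  H_1: rank ker ∂_1 − rank ∂_2 = (12 − 8) − 0 = 4, and there is no ∂_2, so H_1 ≅ Z^4.

H_0 = Z,  H_1 = Z^4.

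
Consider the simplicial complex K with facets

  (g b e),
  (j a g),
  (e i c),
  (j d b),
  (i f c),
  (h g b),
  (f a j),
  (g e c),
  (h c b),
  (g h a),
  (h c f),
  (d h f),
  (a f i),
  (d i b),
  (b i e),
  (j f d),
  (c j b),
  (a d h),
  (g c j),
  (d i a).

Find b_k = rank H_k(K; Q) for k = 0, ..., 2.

b_0 = 1, b_1 = 1, b_2 = 0.

We work with the vertex ordering a < b < c < d < e < f < g < h < i < j. The simplices of K, each written with vertices in increasing order, are:

  0-simplices (10): a, b, c, d, e, f, g, h, i, j
  1-simplices (30): ad, af, ag, ah, ai, aj, bc, bd, be, bg, bh, bi, bj, ce, cf, cg, ch, ci, cj, df, dh, di, dj, eg, ei, fh, fi, fj, gh, gj
  2-simplices (20): adh, adi, afi, afj, agh, agj, bch, bcj, bdi, bdj, beg, bei, bgh, ceg, cei, cfh, cfi, cgj, dfh, dfj

giving chain groups C_0 ≅ Z^10, C_1 ≅ Z^30, C_2 ≅ Z^20.

∂_1: C_1 → C_0 sends each edge [p,q] (with p < q) to q − p. For instance
  ∂bd = d − b.
As a 10×30 matrix over Z this has rank 9, with invariant factors (1,1,1,1,1,1,1,1,1).

Boundary ∂_2: C_2 → C_1 sends each 2-simplex [p,q,r] to [q,r] − [p,r] + [p,q]. For instance
  ∂beg = eg − bg + be,
  ∂adh = dh − ah + ad.
As a 30×20 matrix over Z this has rank 20, with invariant factors (1,1,1,1,1,1,1,1,1,1,1,1,1,1,1,1,1,1,1,2).

Reading off H_k = ker ∂_k / im ∂_{k+1}:

  H_0: rank C_0 − rank ∂_1 = 10 − 9 = 1, and the invariant factors of ∂_1 are all 1, so H_0 = Z.
  H_1: rank ker ∂_1 − rank ∂_2 = (30 − 9) − 20 = 1, and ∂_2 has invariant factor 2 > 1, so H_1 = Z ⊕ Z/2.
  H_2: rank ker ∂_2 − rank ∂_3 = (20 − 20) − 0 = 0, and there is no ∂_3, so H_2 = 0.

As a check, the Euler characteristic is 10 − 30 + 20 = 0, which agrees with 1 − 1 + 0 = 0.
(K is a triangulation of the Klein bottle.)

Hence the Betti numbers are b_0 = 1, b_1 = 1, b_2 = 0.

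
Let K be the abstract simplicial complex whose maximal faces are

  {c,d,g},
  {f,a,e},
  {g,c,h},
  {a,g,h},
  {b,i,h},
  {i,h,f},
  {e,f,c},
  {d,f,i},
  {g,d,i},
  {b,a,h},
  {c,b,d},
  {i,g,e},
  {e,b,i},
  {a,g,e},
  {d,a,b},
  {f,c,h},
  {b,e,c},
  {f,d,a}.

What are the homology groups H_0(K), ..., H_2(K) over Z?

Take the total order a < b < c < d < e < f < g < h < i on the vertex set. Then K (dimension 2) consists of the simplices:

  0-simplices (9): a, b, c, d, e, f, g, h, i
  1-simplices (27): ab, ad, ae, af, ag, ah, bc, bd, be, bh, bi, cd, ce, cf, cg, ch, df, dg, di, ef, eg, ei, fh, fi, gh, gi, hi
  2-simplices (18): abd, abh, adf, aef, aeg, agh, bcd, bce, bei, bhi, cdg, cef, cfh, cgh, dfi, dgi, egi, fhi

Hence C_0 ≅ Z^9, C_1 ≅ Z^27, C_2 ≅ Z^18.

The boundary map ∂_1: C_1 → C_0 maps an edge to its endpoints' difference, ∂[p,q] = q − p.
As a 9×27 matrix over Z this has rank 8, with invariant factors (1,1,1,1,1,1,1,1).

Boundary ∂_2: C_2 → C_1 acts by ∂[p,q,r] = [q,r] − [p,r] + [p,q]. For instance
  ∂bei = ei − bi + be,
  ∂agh = gh − ah + ag.
The 27×18 boundary matrix has rank 17 and Smith normal form diag(1,1,1,1,1,1,1,1,1,1,1,1,1,1,1,1,1).

Computing H_k = (kernel of ∂_k) / (image of ∂_{k+1}):

  H_0: rank C_0 − rank ∂_1 = 9 − 8 = 1, and the invariant factors of ∂_1 are all 1, so H_0 = Z.
  H_1: rank ker ∂_1 − rank ∂_2 = (27 − 8) − 17 = 2, and the invariant factors of ∂_2 are all 1, so H_1 = Z^2.
  H_2: rank ker ∂_2 − rank ∂_3 = (18 − 17) − 0 = 1, and there is no ∂_3, so H_2 = Z.

As a check, the Euler characteristic is 9 − 27 + 18 = 0, which agrees with 1 − 2 + 1 = 0.
(K is a triangulation of the torus T^2.)

H_0 = Z,  H_1 = Z^2,  H_2 = Z.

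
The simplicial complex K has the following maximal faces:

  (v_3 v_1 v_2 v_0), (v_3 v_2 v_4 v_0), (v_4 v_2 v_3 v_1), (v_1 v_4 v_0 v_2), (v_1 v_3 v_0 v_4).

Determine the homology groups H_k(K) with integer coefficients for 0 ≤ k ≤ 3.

H_0 ≅ Z,  H_1 = 0,  H_2 = 0,  H_3 ≅ Z.

Take the total order v_0 < v_1 < v_2 < v_3 < v_4 on the vertex set. Then K (dimension 3) consists of the simplices:

  0-simplices (5): [v_0], [v_1], [v_2], [v_3], [v_4]
  1-simplices (10): [v_0,v_1], [v_0,v_2], [v_0,v_3], [v_0,v_4], [v_1,v_2], [v_1,v_3], [v_1,v_4], [v_2,v_3], [v_2,v_4], [v_3,v_4]
  2-simplices (10): [v_0,v_1,v_2], [v_0,v_1,v_3], [v_0,v_1,v_4], [v_0,v_2,v_3], [v_0,v_2,v_4], [v_0,v_3,v_4], [v_1,v_2,v_3], [v_1,v_2,v_4], [v_1,v_3,v_4], [v_2,v_3,v_4]
  3-simplices (5): [v_0,v_1,v_2,v_3], [v_0,v_1,v_2,v_4], [v_0,v_1,v_3,v_4], [v_0,v_2,v_3,v_4], [v_1,v_2,v_3,v_4]

so the chain groups are C_0 ≅ Z^5, C_1 ≅ Z^10, C_2 ≅ Z^10, C_3 ≅ Z^5.

Boundary ∂_1: C_1 → C_0 maps an edge to its endpoints' difference, ∂[p,q] = q − p.
The resulting 5×10 matrix has rank 4, and its Smith normal form has invariant factors (1,1,1,1).

The boundary map ∂_2: C_2 → C_1 sends each 2-simplex [p,q,r] to [q,r] − [p,r] + [p,q]. For instance
  ∂[v_0,v_1,v_3] = [v_1,v_3] − [v_0,v_3] + [v_0,v_1],
  ∂[v_0,v_1,v_4] = [v_1,v_4] − [v_0,v_4] + [v_0,v_1].
The resulting 10×10 matrix has rank 6, and its Smith normal form has invariant factors (1,1,1,1,1,1).

Boundary ∂_3: C_3 → C_2 sends each 3-simplex σ to the alternating sum Σ_i (−1)^i (σ with its i-th vertex removed). For instance
  ∂[v_0,v_1,v_2,v_3] = [v_1,v_2,v_3] − [v_0,v_2,v_3] + [v_0,v_1,v_3] − [v_0,v_1,v_2],
  ∂[v_0,v_1,v_3,v_4] = [v_1,v_3,v_4] − [v_0,v_3,v_4] + [v_0,v_1,v_4] − [v_0,v_1,v_3].
As a 10×5 matrix over Z this has rank 4, with invariant factors (1,1,1,1).

Computing H_k = (kernel of ∂_k) / (image of ∂_{k+1}):

  H_0: rank C_0 − rank ∂_1 = 5 − 4 = 1, and the invariant factors of ∂_1 are all 1, so H_0 ≅ Z.
  H_1: rank ker ∂_1 − rank ∂_2 = (10 − 4) − 6 = 0, and the invariant factors of ∂_2 are all 1, so H_1 ≅ 0.
  H_2: rank ker ∂_2 − rank ∂_3 = (10 − 6) − 4 = 0, and the invariant factors of ∂_3 are all 1, so H_2 ≅ 0.
  H_3: rank ker ∂_3 − rank ∂_4 = (5 − 4) − 0 = 1, and there is no ∂_4, so H_3 ≅ Z.

As a check, the Euler characteristic is 5 − 10 + 10 − 5 = 0, which agrees with 1 − 0 + 0 − 1 = 0.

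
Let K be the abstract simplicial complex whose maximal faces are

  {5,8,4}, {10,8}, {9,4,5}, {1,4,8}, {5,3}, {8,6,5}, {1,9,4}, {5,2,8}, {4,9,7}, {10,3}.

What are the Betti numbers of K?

b_0 = 1, b_1 = 1, b_2 = 0.

Order the vertices as 1 < 2 < 3 < 4 < 5 < 6 < 7 < 8 < 9 < 10. Listing each simplex with vertices in this order, K has dimension 2 with simplices:

  0-simplices (10): [1], [2], [3], [4], [5], [6], [7], [8], [9], [10]
  1-simplices (17): [1,4], [1,8], [1,9], [2,5], [2,8], [3,5], [3,10], [4,5], [4,7], [4,8], [4,9], [5,6], [5,8], [5,9], [6,8], [7,9], [8,10]
  2-simplices (7): [1,4,8], [1,4,9], [2,5,8], [4,5,8], [4,5,9], [4,7,9], [5,6,8]

so the chain groups are C_0 ≅ Z^10, C_1 ≅ Z^17, C_2 ≅ Z^7.

The boundary map ∂_1: C_1 → C_0 is given by ∂[p,q] = [q] − [p].
This gives a 10×17 integer matrix of rank 9; reducing to Smith normal form yields diagonal entries (1,1,1,1,1,1,1,1,1).

The boundary map ∂_2: C_2 → C_1 sends each 2-simplex [p,q,r] to [q,r] − [p,r] + [p,q]. For instance
  ∂[4,7,9] = [7,9] − [4,9] + [4,7],
  ∂[2,5,8] = [5,8] − [2,8] + [2,5].
As a 17×7 matrix over Z this has rank 7, with invariant factors (1,1,1,1,1,1,1).

From H_k ≅ ker(∂_k) / im(∂_{k+1}) we obtain:

  H_0: rank C_0 − rank ∂_1 = 10 − 9 = 1, and the invariant factors of ∂_1 are all 1, so H_0 = Z.
  H_1: rank ker ∂_1 − rank ∂_2 = (17 − 9) − 7 = 1, and the invariant factors of ∂_2 are all 1, so H_1 = Z.
  H_2: rank ker ∂_2 − rank ∂_3 = (7 − 7) − 0 = 0, and there is no ∂_3, so H_2 = 0.

Hence the Betti numbers are b_0 = 1, b_1 = 1, b_2 = 0.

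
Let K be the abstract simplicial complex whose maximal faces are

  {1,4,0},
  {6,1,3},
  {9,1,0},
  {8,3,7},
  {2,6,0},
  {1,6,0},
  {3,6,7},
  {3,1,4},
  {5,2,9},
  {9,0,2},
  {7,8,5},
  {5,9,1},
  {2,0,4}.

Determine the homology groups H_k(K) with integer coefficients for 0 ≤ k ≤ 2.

H_0 = Z,  H_1 = Z,  H_2 = 0.

Order the vertices as 0 < 1 < 2 < 3 < 4 < 5 < 6 < 7 < 8 < 9. Listing each simplex with vertices in this order, K has dimension 2 with simplices:

  0-simplices (10): [0], [1], [2], [3], [4], [5], [6], [7], [8], [9]
  1-simplices (23): [0,1], [0,2], [0,4], [0,6], [0,9], [1,3], [1,4], [1,5], [1,6], [1,9], [2,4], [2,5], [2,6], [2,9], [3,4], [3,6], [3,7], [3,8], [5,7], [5,8], [5,9], [6,7], [7,8]
  2-simplices (13): [0,1,4], [0,1,6], [0,1,9], [0,2,4], [0,2,6], [0,2,9], [1,3,4], [1,3,6], [1,5,9], [2,5,9], [3,6,7], [3,7,8], [5,7,8]

so the chain groups are C_0 ≅ Z^10, C_1 ≅ Z^23, C_2 ≅ Z^13.

Boundary ∂_1: C_1 → C_0 sends each edge [p,q] (with p < q) to q − p. For instance
  ∂[2,4] = [4] − [2].
The resulting 10×23 matrix has rank 9, and its Smith normal form has invariant factors (1,1,1,1,1,1,1,1,1).

Boundary ∂_2: C_2 → C_1 acts by ∂[p,q,r] = [q,r] − [p,r] + [p,q]. For instance
  ∂[0,1,6] = [1,6] − [0,6] + [0,1],
  ∂[0,1,4] = [1,4] − [0,4] + [0,1].
The 23×13 boundary matrix has rank 13 and Smith normal form diag(1,1,1,1,1,1,1,1,1,1,1,1,1).

Reading off H_k = ker ∂_k / im ∂_{k+1}:

  H_0: rank C_0 − rank ∂_1 = 10 − 9 = 1, and the invariant factors of ∂_1 are all 1, so H_0 = Z.
  H_1: rank ker ∂_1 − rank ∂_2 = (23 − 9) − 13 = 1, and the invariant factors of ∂_2 are all 1, so H_1 = Z.
  H_2: rank ker ∂_2 − rank ∂_3 = (13 − 13) − 0 = 0, and there is no ∂_3, so H_2 = 0.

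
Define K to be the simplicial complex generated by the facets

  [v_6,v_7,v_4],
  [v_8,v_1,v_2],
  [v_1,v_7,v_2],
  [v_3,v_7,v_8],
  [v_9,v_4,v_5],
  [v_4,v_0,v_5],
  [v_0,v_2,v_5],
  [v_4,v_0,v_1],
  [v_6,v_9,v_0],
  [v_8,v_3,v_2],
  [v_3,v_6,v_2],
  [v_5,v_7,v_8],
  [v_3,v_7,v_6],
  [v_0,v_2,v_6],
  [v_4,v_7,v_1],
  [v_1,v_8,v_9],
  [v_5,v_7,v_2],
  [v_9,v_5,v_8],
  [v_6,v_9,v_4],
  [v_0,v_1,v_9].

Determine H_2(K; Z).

H_2 = 0.

Order the vertices as v_0 < v_1 < v_2 < v_3 < v_4 < v_5 < v_6 < v_7 < v_8 < v_9. Listing each simplex with vertices in this order, K has dimension 2 with simplices:

  0-simplices (10): [v_0], [v_1], [v_2], [v_3], [v_4], [v_5], [v_6], [v_7], [v_8], [v_9]
  1-simplices (30): (30 of them)
  2-simplices (20): (20 of them)

so the chain groups are C_0 ≅ Z^10, C_1 ≅ Z^30, C_2 ≅ Z^20.

Boundary ∂_1: C_1 → C_0 maps an edge to its endpoints' difference, ∂[p,q] = q − p. For instance
  ∂[v_5,v_8] = [v_8] − [v_5].
This gives a 10×30 integer matrix of rank 9; reducing to Smith normal form yields diagonal entries (1,1,1,1,1,1,1,1,1).

The boundary map ∂_2: C_2 → C_1 maps a triangle to the signed sum of its edges. For instance
  ∂[v_3,v_6,v_7] = [v_6,v_7] − [v_3,v_7] + [v_3,v_6],
  ∂[v_2,v_3,v_8] = [v_3,v_8] − [v_2,v_8] + [v_2,v_3].
The resulting 30×20 matrix has rank 20, and its Smith normal form has invariant factors (1,1,1,1,1,1,1,1,1,1,1,1,1,1,1,1,1,1,1,2).

Now H_k = ker ∂_k / im ∂_{k+1}, so:

  H_2: rank ker ∂_2 − rank ∂_3 = (20 − 20) − 0 = 0, and there is no ∂_3, so H_2 = 0.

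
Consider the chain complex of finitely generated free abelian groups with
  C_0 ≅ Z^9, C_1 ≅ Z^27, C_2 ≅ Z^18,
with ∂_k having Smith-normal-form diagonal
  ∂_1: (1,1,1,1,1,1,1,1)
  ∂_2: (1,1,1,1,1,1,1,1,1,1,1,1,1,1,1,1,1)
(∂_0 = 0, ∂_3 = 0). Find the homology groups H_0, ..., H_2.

H_0: b_0 = 9 − 0 − 8 = 1; torsion from ∂_1 factors > 1: none. So H_0 ≅ Z.
H_1: b_1 = 27 − 8 − 17 = 2; torsion from ∂_2 factors > 1: none. So H_1 ≅ Z^2.
H_2: b_2 = 18 − 17 − 0 = 1; torsion from ∂_3 factors > 1: none. So H_2 ≅ Z.

H_0 ≅ Z,  H_1 ≅ Z^2,  H_2 ≅ Z.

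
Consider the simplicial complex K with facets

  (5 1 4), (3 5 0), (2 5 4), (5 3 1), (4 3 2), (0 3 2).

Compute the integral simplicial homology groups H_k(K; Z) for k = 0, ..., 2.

Order the vertices as 0 < 1 < 2 < 3 < 4 < 5. Listing each simplex with vertices in this order, K has dimension 2 with simplices:

  0-simplices (6): [0], [1], [2], [3], [4], [5]
  1-simplices (12): [0,2], [0,3], [0,5], [1,3], [1,4], [1,5], [2,3], [2,4], [2,5], [3,4], [3,5], [4,5]
  2-simplices (6): [0,2,3], [0,3,5], [1,3,5], [1,4,5], [2,3,4], [2,4,5]

Hence C_0 ≅ Z^6, C_1 ≅ Z^12, C_2 ≅ Z^6.

The boundary map ∂_1: C_1 → C_0 is given by ∂[p,q] = [q] − [p].
As a 6×12 matrix over Z this has rank 5, with invariant factors (1,1,1,1,1).

The boundary map ∂_2: C_2 → C_1 sends each 2-simplex [p,q,r] to [q,r] − [p,r] + [p,q]. For instance
  ∂[0,2,3] = [2,3] − [0,3] + [0,2],
  ∂[1,3,5] = [3,5] − [1,5] + [1,3].
This gives a 12×6 integer matrix of rank 6; reducing to Smith normal form yields diagonal entries (1,1,1,1,1,1).

Computing H_k = (kernel of ∂_k) / (image of ∂_{k+1}):

  H_0: rank C_0 − rank ∂_1 = 6 − 5 = 1, and the invariant factors of ∂_1 are all 1, so H_0 = Z.
  H_1: rank ker ∂_1 − rank ∂_2 = (12 − 5) − 6 = 1, and the invariant factors of ∂_2 are all 1, so H_1 = Z.
  H_2: rank ker ∂_2 − rank ∂_3 = (6 − 6) − 0 = 0, and there is no ∂_3, so H_2 = 0.

H_0 ≅ Z,  H_1 ≅ Z,  H_2 = 0.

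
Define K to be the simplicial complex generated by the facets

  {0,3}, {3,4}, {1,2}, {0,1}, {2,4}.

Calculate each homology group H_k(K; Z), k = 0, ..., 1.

H_0 ≅ Z,  H_1 ≅ Z.

We work with the vertex ordering 0 < 1 < 2 < 3 < 4. The simplices of K, each written with vertices in increasing order, are:

  0-simplices (5): [0], [1], [2], [3], [4]
  1-simplices (5): [0,1], [0,3], [1,2], [2,4], [3,4]

giving chain groups C_0 ≅ Z^5, C_1 ≅ Z^5.

∂_1: C_1 → C_0 sends each edge [p,q] (with p < q) to q − p.
The resulting 5×5 matrix has rank 4, and its Smith normal form has invariant factors (1,1,1,1).

Now H_k = ker ∂_k / im ∂_{k+1}, so:

  H_0: rank C_0 − rank ∂_1 = 5 − 4 = 1, and the invariant factors of ∂_1 are all 1, so H_0 ≅ Z.
  H_1: rank ker ∂_1 − rank ∂_2 = (5 − 4) − 0 = 1, and there is no ∂_2, so H_1 ≅ Z.

As a check, the Euler characteristic is 5 − 5 = 0, which agrees with 1 − 1 = 0.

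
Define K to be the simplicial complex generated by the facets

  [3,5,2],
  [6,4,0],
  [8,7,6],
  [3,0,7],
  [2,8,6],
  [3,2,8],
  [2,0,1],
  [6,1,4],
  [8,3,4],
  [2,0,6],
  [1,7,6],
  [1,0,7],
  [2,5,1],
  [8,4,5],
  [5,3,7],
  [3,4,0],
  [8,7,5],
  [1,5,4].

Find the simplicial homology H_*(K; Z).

H_0 ≅ Z,  H_1 ≅ Z ⊕ Z/2Z,  H_2 = 0.

Take the total order 0 < 1 < 2 < 3 < 4 < 5 < 6 < 7 < 8 on the vertex set. Then K (dimension 2) consists of the simplices:

  0-simplices (9): [0], [1], [2], [3], [4], [5], [6], [7], [8]
  1-simplices (27): (27 of them)
  2-simplices (18): [0,1,2], [0,1,7], [0,2,6], [0,3,4], [0,3,7], [0,4,6], [1,2,5], [1,4,5], [1,4,6], [1,6,7], [2,3,5], [2,3,8], [2,6,8], [3,4,8], [3,5,7], [4,5,8], [5,7,8], [6,7,8]

Hence C_0 ≅ Z^9, C_1 ≅ Z^27, C_2 ≅ Z^18.

The boundary map ∂_1: C_1 → C_0 maps an edge to its endpoints' difference, ∂[p,q] = q − p. For instance
  ∂[1,5] = [5] − [1].
The resulting 9×27 matrix has rank 8, and its Smith normal form has invariant factors (1,1,1,1,1,1,1,1).

Boundary ∂_2: C_2 → C_1 sends each 2-simplex [p,q,r] to [q,r] − [p,r] + [p,q]. For instance
  ∂[5,7,8] = [7,8] − [5,8] + [5,7],
  ∂[0,3,7] = [3,7] − [0,7] + [0,3].
The 27×18 boundary matrix has rank 18 and Smith normal form diag(1,1,1,1,1,1,1,1,1,1,1,1,1,1,1,1,1,2).

Reading off H_k = ker ∂_k / im ∂_{k+1}:

  H_0: rank C_0 − rank ∂_1 = 9 − 8 = 1, and the invariant factors of ∂_1 are all 1, so H_0 ≅ Z.
  H_1: rank ker ∂_1 − rank ∂_2 = (27 − 8) − 18 = 1, and ∂_2 has invariant factor 2 > 1, so H_1 ≅ Z ⊕ Z/2Z.
  H_2: rank ker ∂_2 − rank ∂_3 = (18 − 18) − 0 = 0, and there is no ∂_3, so H_2 ≅ 0.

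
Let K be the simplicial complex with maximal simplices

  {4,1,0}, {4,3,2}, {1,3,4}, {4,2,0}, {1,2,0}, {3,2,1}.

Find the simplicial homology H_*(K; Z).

We work with the vertex ordering 0 < 1 < 2 < 3 < 4. The simplices of K, each written with vertices in increasing order, are:

  0-simplices (5): [0], [1], [2], [3], [4]
  1-simplices (9): [0,1], [0,2], [0,4], [1,2], [1,3], [1,4], [2,3], [2,4], [3,4]
  2-simplices (6): [0,1,2], [0,1,4], [0,2,4], [1,2,3], [1,3,4], [2,3,4]

so the chain groups are C_0 ≅ Z^5, C_1 ≅ Z^9, C_2 ≅ Z^6.

The boundary map ∂_1: C_1 → C_0 sends each edge [p,q] (with p < q) to q − p. For instance
  ∂[1,3] = [3] − [1].
This gives a 5×9 integer matrix of rank 4; reducing to Smith normal form yields diagonal entries (1,1,1,1).

∂_2: C_2 → C_1 acts by ∂[p,q,r] = [q,r] − [p,r] + [p,q]. For instance
  ∂[1,3,4] = [3,4] − [1,4] + [1,3],
  ∂[0,2,4] = [2,4] − [0,4] + [0,2].
The resulting 9×6 matrix has rank 5, and its Smith normal form has invariant factors (1,1,1,1,1).

Now H_k = ker ∂_k / im ∂_{k+1}, so:

  H_0: rank C_0 − rank ∂_1 = 5 − 4 = 1, and the invariant factors of ∂_1 are all 1, so H_0 ≅ Z.
  H_1: rank ker ∂_1 − rank ∂_2 = (9 − 4) − 5 = 0, and the invariant factors of ∂_2 are all 1, so H_1 ≅ 0.
  H_2: rank ker ∂_2 − rank ∂_3 = (6 − 5) − 0 = 1, and there is no ∂_3, so H_2 ≅ Z.

(K is a triangulation of the 2-sphere S^2.)

H_0 ≅ Z,  H_1 = 0,  H_2 ≅ Z.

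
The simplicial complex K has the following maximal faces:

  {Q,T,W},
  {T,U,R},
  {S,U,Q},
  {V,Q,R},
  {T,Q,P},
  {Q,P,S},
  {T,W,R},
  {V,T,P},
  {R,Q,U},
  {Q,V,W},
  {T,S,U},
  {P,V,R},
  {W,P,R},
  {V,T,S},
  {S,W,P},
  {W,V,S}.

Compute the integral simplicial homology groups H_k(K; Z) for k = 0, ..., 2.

H_0 = Z,  H_1 = Z^2,  H_2 = Z.

Take the total order P < Q < R < S < T < U < V < W on the vertex set. Then K (dimension 2) consists of the simplices:

  0-simplices (8): P, Q, R, S, T, U, V, W
  1-simplices (24): PQ, PR, PS, PT, PV, PW, QR, QS, QT, QU, QV, QW, RT, RU, RV, RW, ST, SU, SV, SW, TU, TV, TW, VW
  2-simplices (16): PQS, PQT, PRV, PRW, PSW, PTV, QRU, QRV, QSU, QTW, QVW, RTU, RTW, STU, STV, SVW

giving chain groups C_0 ≅ Z^8, C_1 ≅ Z^24, C_2 ≅ Z^16.

The boundary map ∂_1: C_1 → C_0 is given by ∂[p,q] = [q] − [p].
The 8×24 boundary matrix has rank 7 and Smith normal form diag(1,1,1,1,1,1,1).

Boundary ∂_2: C_2 → C_1 maps a triangle to the signed sum of its edges. For instance
  ∂QRV = RV − QV + QR,
  ∂STV = TV − SV + ST.
As a 24×16 matrix over Z this has rank 15, with invariant factors (1,1,1,1,1,1,1,1,1,1,1,1,1,1,1).

Computing H_k = (kernel of ∂_k) / (image of ∂_{k+1}):

  H_0: rank C_0 − rank ∂_1 = 8 − 7 = 1, and the invariant factors of ∂_1 are all 1, so H_0 = Z.
  H_1: rank ker ∂_1 − rank ∂_2 = (24 − 7) − 15 = 2, and the invariant factors of ∂_2 are all 1, so H_1 = Z^2.
  H_2: rank ker ∂_2 − rank ∂_3 = (16 − 15) − 0 = 1, and there is no ∂_3, so H_2 = Z.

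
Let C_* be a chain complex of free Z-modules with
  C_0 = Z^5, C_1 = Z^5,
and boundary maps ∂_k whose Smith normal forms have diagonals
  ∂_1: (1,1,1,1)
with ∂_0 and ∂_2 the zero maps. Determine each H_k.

H_0: b_0 = 5 − 0 − 4 = 1; torsion from ∂_1 factors > 1: none. So H_0 ≅ Z.
H_1: b_1 = 5 − 4 − 0 = 1; torsion from ∂_2 factors > 1: none. So H_1 ≅ Z.

H_0 ≅ Z,  H_1 ≅ Z.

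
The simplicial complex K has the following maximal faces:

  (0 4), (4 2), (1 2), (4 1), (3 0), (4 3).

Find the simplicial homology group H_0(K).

Fix the vertex order 0 < 1 < 2 < 3 < 4 and write every simplex with vertices in increasing order. Then dim K = 1 and the simplices of K are:

  0-simplices (5): [0], [1], [2], [3], [4]
  1-simplices (6): [0,3], [0,4], [1,2], [1,4], [2,4], [3,4]

so the chain groups are C_0 ≅ Z^5, C_1 ≅ Z^6.

∂_1: C_1 → C_0 maps an edge to its endpoints' difference, ∂[p,q] = q − p.
As a 5×6 matrix over Z this has rank 4, with invariant factors (1,1,1,1).

From H_k ≅ ker(∂_k) / im(∂_{k+1}) we obtain:

  H_0: rank C_0 − rank ∂_1 = 5 − 4 = 1, and the invariant factors of ∂_1 are all 1, so H_0 ≅ Z.

(K is a triangulation of a wedge of 2 circles.)

H_0 ≅ Z.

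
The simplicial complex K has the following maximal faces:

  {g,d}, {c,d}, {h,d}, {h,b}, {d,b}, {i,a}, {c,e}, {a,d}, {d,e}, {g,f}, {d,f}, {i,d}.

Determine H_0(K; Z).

We work with the vertex ordering a < b < c < d < e < f < g < h < i. The simplices of K, each written with vertices in increasing order, are:

  0-simplices (9): a, b, c, d, e, f, g, h, i
  1-simplices (12): ad, ai, bd, bh, cd, ce, de, df, dg, dh, di, fg

so the chain groups are C_0 ≅ Z^9, C_1 ≅ Z^12.

Boundary ∂_1: C_1 → C_0 is given by ∂[p,q] = [q] − [p]. For instance
  ∂ai = i − a.
This gives a 9×12 integer matrix of rank 8; reducing to Smith normal form yields diagonal entries (1,1,1,1,1,1,1,1).

Computing H_k = (kernel of ∂_k) / (image of ∂_{k+1}):

  H_0: rank C_0 − rank ∂_1 = 9 − 8 = 1, and the invariant factors of ∂_1 are all 1, so H_0 ≅ Z.

H_0 = Z.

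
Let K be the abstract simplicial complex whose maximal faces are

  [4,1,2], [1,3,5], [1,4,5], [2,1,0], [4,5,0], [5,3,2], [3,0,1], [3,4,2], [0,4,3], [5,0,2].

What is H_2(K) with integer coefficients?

Order the vertices as 0 < 1 < 2 < 3 < 4 < 5. Listing each simplex with vertices in this order, K has dimension 2 with simplices:

  0-simplices (6): [0], [1], [2], [3], [4], [5]
  1-simplices (15): [0,1], [0,2], [0,3], [0,4], [0,5], [1,2], [1,3], [1,4], [1,5], [2,3], [2,4], [2,5], [3,4], [3,5], [4,5]
  2-simplices (10): [0,1,2], [0,1,3], [0,2,5], [0,3,4], [0,4,5], [1,2,4], [1,3,5], [1,4,5], [2,3,4], [2,3,5]

so the chain groups are C_0 ≅ Z^6, C_1 ≅ Z^15, C_2 ≅ Z^10.

∂_1: C_1 → C_0 sends each edge [p,q] (with p < q) to q − p. For instance
  ∂[1,2] = [2] − [1].
As a 6×15 matrix over Z this has rank 5, with invariant factors (1,1,1,1,1).

Boundary ∂_2: C_2 → C_1 sends each 2-simplex [p,q,r] to [q,r] − [p,r] + [p,q]. For instance
  ∂[1,3,5] = [3,5] − [1,5] + [1,3],
  ∂[0,1,2] = [1,2] − [0,2] + [0,1].
The resulting 15×10 matrix has rank 10, and its Smith normal form has invariant factors (1,1,1,1,1,1,1,1,1,2).

Now H_k = ker ∂_k / im ∂_{k+1}, so:

  H_2: rank ker ∂_2 − rank ∂_3 = (10 − 10) − 0 = 0, and there is no ∂_3, so H_2 ≅ 0.

H_2 = 0.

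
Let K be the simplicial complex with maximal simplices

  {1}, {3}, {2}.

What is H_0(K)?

Fix the vertex order 1 < 2 < 3 and write every simplex with vertices in increasing order. Then dim K = 0 and the simplices of K are:

  0-simplices (3): [1], [2], [3]

giving chain groups C_0 ≅ Z^3.

Now H_k = ker ∂_k / im ∂_{k+1}, so:

  H_0: rank C_0 − rank ∂_1 = 3 − 0 = 3, and there is no ∂_1, so H_0 = Z^3.

(K is a triangulation of a set of 3 points.)

H_0 ≅ Z^3.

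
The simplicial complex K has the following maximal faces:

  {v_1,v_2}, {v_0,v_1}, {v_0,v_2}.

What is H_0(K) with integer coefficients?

Take the total order v_0 < v_1 < v_2 on the vertex set. Then K (dimension 1) consists of the simplices:

  0-simplices (3): [v_0], [v_1], [v_2]
  1-simplices (3): [v_0,v_1], [v_0,v_2], [v_1,v_2]

Hence C_0 ≅ Z^3, C_1 ≅ Z^3.

The boundary map ∂_1: C_1 → C_0 sends each edge [p,q] (with p < q) to q − p. For instance
  ∂[v_0,v_2] = [v_2] − [v_0].
As a 3×3 matrix over Z this has rank 2, with invariant factors (1,1).

Now H_k = ker ∂_k / im ∂_{k+1}, so:

  H_0: rank C_0 − rank ∂_1 = 3 − 2 = 1, and the invariant factors of ∂_1 are all 1, so H_0 = Z.

(K is a triangulation of the circle S^1.)

H_0 = Z.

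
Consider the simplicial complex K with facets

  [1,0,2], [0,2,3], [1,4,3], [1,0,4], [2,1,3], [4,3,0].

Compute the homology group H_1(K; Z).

H_1 ≅ 0.

We work with the vertex ordering 0 < 1 < 2 < 3 < 4. The simplices of K, each written with vertices in increasing order, are:

  0-simplices (5): [0], [1], [2], [3], [4]
  1-simplices (9): [0,1], [0,2], [0,3], [0,4], [1,2], [1,3], [1,4], [2,3], [3,4]
  2-simplices (6): [0,1,2], [0,1,4], [0,2,3], [0,3,4], [1,2,3], [1,3,4]

Hence C_0 ≅ Z^5, C_1 ≅ Z^9, C_2 ≅ Z^6.

∂_1: C_1 → C_0 maps an edge to its endpoints' difference, ∂[p,q] = q − p.
The resulting 5×9 matrix has rank 4, and its Smith normal form has invariant factors (1,1,1,1).

∂_2: C_2 → C_1 acts by ∂[p,q,r] = [q,r] − [p,r] + [p,q]. For instance
  ∂[0,3,4] = [3,4] − [0,4] + [0,3],
  ∂[1,2,3] = [2,3] − [1,3] + [1,2].
The resulting 9×6 matrix has rank 5, and its Smith normal form has invariant factors (1,1,1,1,1).

From H_k ≅ ker(∂_k) / im(∂_{k+1}) we obtain:

  H_1: rank ker ∂_1 − rank ∂_2 = (9 − 4) − 5 = 0, and the invariant factors of ∂_2 are all 1, so H_1 = 0.

(K is a triangulation of the 2-sphere S^2.)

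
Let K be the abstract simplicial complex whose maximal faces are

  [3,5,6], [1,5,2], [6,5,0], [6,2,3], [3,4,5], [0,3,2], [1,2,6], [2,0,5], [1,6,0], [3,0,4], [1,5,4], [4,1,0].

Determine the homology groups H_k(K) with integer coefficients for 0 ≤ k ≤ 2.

Take the total order 0 < 1 < 2 < 3 < 4 < 5 < 6 on the vertex set. Then K (dimension 2) consists of the simplices:

  0-simplices (7): [0], [1], [2], [3], [4], [5], [6]
  1-simplices (18): [0,1], [0,2], [0,3], [0,4], [0,5], [0,6], [1,2], [1,4], [1,5], [1,6], [2,3], [2,5], [2,6], [3,4], [3,5], [3,6], [4,5], [5,6]
  2-simplices (12): [0,1,4], [0,1,6], [0,2,3], [0,2,5], [0,3,4], [0,5,6], [1,2,5], [1,2,6], [1,4,5], [2,3,6], [3,4,5], [3,5,6]

giving chain groups C_0 ≅ Z^7, C_1 ≅ Z^18, C_2 ≅ Z^12.

Boundary ∂_1: C_1 → C_0 is given by ∂[p,q] = [q] − [p].
The resulting 7×18 matrix has rank 6, and its Smith normal form has invariant factors (1,1,1,1,1,1).

The boundary map ∂_2: C_2 → C_1 sends each 2-simplex [p,q,r] to [q,r] − [p,r] + [p,q]. For instance
  ∂[0,2,5] = [2,5] − [0,5] + [0,2],
  ∂[1,2,6] = [2,6] − [1,6] + [1,2].
The 18×12 boundary matrix has rank 12 and Smith normal form diag(1,1,1,1,1,1,1,1,1,1,1,2).

From H_k ≅ ker(∂_k) / im(∂_{k+1}) we obtain:

  H_0: rank C_0 − rank ∂_1 = 7 − 6 = 1, and the invariant factors of ∂_1 are all 1, so H_0 = Z.
  H_1: rank ker ∂_1 − rank ∂_2 = (18 − 6) − 12 = 0, and ∂_2 has invariant factor 2 > 1, so H_1 = Z/2.
  H_2: rank ker ∂_2 − rank ∂_3 = (12 − 12) − 0 = 0, and there is no ∂_3, so H_2 = 0.

H_0 ≅ Z,  H_1 ≅ Z/2,  H_2 = 0.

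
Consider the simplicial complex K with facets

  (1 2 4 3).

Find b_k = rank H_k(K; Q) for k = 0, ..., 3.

b_0 = 1, b_1 = 0, b_2 = 0, b_3 = 0.

Order the vertices as 1 < 2 < 3 < 4. Listing each simplex with vertices in this order, K has dimension 3 with simplices:

  0-simplices (4): [1], [2], [3], [4]
  1-simplices (6): [1,2], [1,3], [1,4], [2,3], [2,4], [3,4]
  2-simplices (4): [1,2,3], [1,2,4], [1,3,4], [2,3,4]
  3-simplices (1): [1,2,3,4]

Hence C_0 ≅ Z^4, C_1 ≅ Z^6, C_2 ≅ Z^4, C_3 ≅ Z^1.

Boundary ∂_1: C_1 → C_0 is given by ∂[p,q] = [q] − [p]. For instance
  ∂[2,3] = [3] − [2].
As a 4×6 matrix over Z this has rank 3, with invariant factors (1,1,1).

The boundary map ∂_2: C_2 → C_1 acts by ∂[p,q,r] = [q,r] − [p,r] + [p,q]. For instance
  ∂[1,2,3] = [2,3] − [1,3] + [1,2],
  ∂[1,3,4] = [3,4] − [1,4] + [1,3].
The resulting 6×4 matrix has rank 3, and its Smith normal form has invariant factors (1,1,1).

Boundary ∂_3: C_3 → C_2 sends each 3-simplex σ to the alternating sum Σ_i (−1)^i (σ with its i-th vertex removed). For instance
  ∂[1,2,3,4] = [2,3,4] − [1,3,4] + [1,2,4] − [1,2,3].
As a 4×1 matrix over Z this has rank 1, with invariant factors (1).

Computing H_k = (kernel of ∂_k) / (image of ∂_{k+1}):

  H_0: rank C_0 − rank ∂_1 = 4 − 3 = 1, and the invariant factors of ∂_1 are all 1, so H_0 ≅ Z.
  H_1: rank ker ∂_1 − rank ∂_2 = (6 − 3) − 3 = 0, and the invariant factors of ∂_2 are all 1, so H_1 ≅ 0.
  H_2: rank ker ∂_2 − rank ∂_3 = (4 − 3) − 1 = 0, and the invariant factors of ∂_3 are all 1, so H_2 ≅ 0.
  H_3: rank ker ∂_3 − rank ∂_4 = (1 − 1) − 0 = 0, and there is no ∂_4, so H_3 ≅ 0.

Hence the Betti numbers are b_0 = 1, b_1 = 0, b_2 = 0, b_3 = 0.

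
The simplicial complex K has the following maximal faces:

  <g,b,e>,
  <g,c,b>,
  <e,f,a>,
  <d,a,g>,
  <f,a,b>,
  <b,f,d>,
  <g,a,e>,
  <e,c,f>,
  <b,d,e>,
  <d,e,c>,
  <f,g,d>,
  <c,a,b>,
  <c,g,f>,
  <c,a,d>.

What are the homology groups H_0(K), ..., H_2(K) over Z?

Fix the vertex order a < b < c < d < e < f < g and write every simplex with vertices in increasing order. Then dim K = 2 and the simplices of K are:

  0-simplices (7): a, b, c, d, e, f, g
  1-simplices (21): ab, ac, ad, ae, af, ag, bc, bd, be, bf, bg, cd, ce, cf, cg, de, df, dg, ef, eg, fg
  2-simplices (14): abc, abf, acd, adg, aef, aeg, bcg, bde, bdf, beg, cde, cef, cfg, dfg

giving chain groups C_0 ≅ Z^7, C_1 ≅ Z^21, C_2 ≅ Z^14.

Boundary ∂_1: C_1 → C_0 is given by ∂[p,q] = [q] − [p].
This gives a 7×21 integer matrix of rank 6; reducing to Smith normal form yields diagonal entries (1,1,1,1,1,1).

Boundary ∂_2: C_2 → C_1 maps a triangle to the signed sum of its edges. For instance
  ∂aeg = eg − ag + ae,
  ∂cef = ef − cf + ce.
This gives a 21×14 integer matrix of rank 13; reducing to Smith normal form yields diagonal entries (1,1,1,1,1,1,1,1,1,1,1,1,1).

Computing H_k = (kernel of ∂_k) / (image of ∂_{k+1}):

  H_0: rank C_0 − rank ∂_1 = 7 − 6 = 1, and the invariant factors of ∂_1 are all 1, so H_0 = Z.
  H_1: rank ker ∂_1 − rank ∂_2 = (21 − 6) − 13 = 2, and the invariant factors of ∂_2 are all 1, so H_1 = Z^2.
  H_2: rank ker ∂_2 − rank ∂_3 = (14 − 13) − 0 = 1, and there is no ∂_3, so H_2 = Z.

H_0 = Z,  H_1 = Z^2,  H_2 = Z.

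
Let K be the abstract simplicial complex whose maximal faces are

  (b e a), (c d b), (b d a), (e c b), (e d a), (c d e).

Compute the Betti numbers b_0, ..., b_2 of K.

Fix the vertex order a < b < c < d < e and write every simplex with vertices in increasing order. Then dim K = 2 and the simplices of K are:

  0-simplices (5): a, b, c, d, e
  1-simplices (9): ab, ad, ae, bc, bd, be, cd, ce, de
  2-simplices (6): abd, abe, ade, bcd, bce, cde

Hence C_0 ≅ Z^5, C_1 ≅ Z^9, C_2 ≅ Z^6.

∂_1: C_1 → C_0 is given by ∂[p,q] = [q] − [p].
The resulting 5×9 matrix has rank 4, and its Smith normal form has invariant factors (1,1,1,1).

Boundary ∂_2: C_2 → C_1 sends each 2-simplex [p,q,r] to [q,r] − [p,r] + [p,q]. For instance
  ∂bcd = cd − bd + bc,
  ∂cde = de − ce + cd.
This gives a 9×6 integer matrix of rank 5; reducing to Smith normal form yields diagonal entries (1,1,1,1,1).

Reading off H_k = ker ∂_k / im ∂_{k+1}:

  H_0: rank C_0 − rank ∂_1 = 5 − 4 = 1, and the invariant factors of ∂_1 are all 1, so H_0 ≅ Z.
  H_1: rank ker ∂_1 − rank ∂_2 = (9 − 4) − 5 = 0, and the invariant factors of ∂_2 are all 1, so H_1 ≅ 0.
  H_2: rank ker ∂_2 − rank ∂_3 = (6 − 5) − 0 = 1, and there is no ∂_3, so H_2 ≅ Z.

As a check, the Euler characteristic is 5 − 9 + 6 = 2, which agrees with 1 − 0 + 1 = 2.
(K is a triangulation of the 2-sphere S^2.)

Hence the Betti numbers are b_0 = 1, b_1 = 0, b_2 = 1.

b_0 = 1, b_1 = 0, b_2 = 1.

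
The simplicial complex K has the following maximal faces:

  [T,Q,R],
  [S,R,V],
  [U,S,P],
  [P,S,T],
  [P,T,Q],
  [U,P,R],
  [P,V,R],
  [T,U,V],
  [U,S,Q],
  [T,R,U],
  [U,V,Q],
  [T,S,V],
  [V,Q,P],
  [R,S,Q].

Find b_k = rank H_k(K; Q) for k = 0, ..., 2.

b_0 = 1, b_1 = 2, b_2 = 1.

Take the total order P < Q < R < S < T < U < V on the vertex set. Then K (dimension 2) consists of the simplices:

  0-simplices (7): P, Q, R, S, T, U, V
  1-simplices (21): PQ, PR, PS, PT, PU, PV, QR, QS, QT, QU, QV, RS, RT, RU, RV, ST, SU, SV, TU, TV, UV
  2-simplices (14): PQT, PQV, PRU, PRV, PST, PSU, QRS, QRT, QSU, QUV, RSV, RTU, STV, TUV

so the chain groups are C_0 ≅ Z^7, C_1 ≅ Z^21, C_2 ≅ Z^14.

∂_1: C_1 → C_0 is given by ∂[p,q] = [q] − [p]. For instance
  ∂ST = T − S.
As a 7×21 matrix over Z this has rank 6, with invariant factors (1,1,1,1,1,1).

The boundary map ∂_2: C_2 → C_1 sends each 2-simplex [p,q,r] to [q,r] − [p,r] + [p,q]. For instance
  ∂TUV = UV − TV + TU,
  ∂QRT = RT − QT + QR.
As a 21×14 matrix over Z this has rank 13, with invariant factors (1,1,1,1,1,1,1,1,1,1,1,1,1).

Reading off H_k = ker ∂_k / im ∂_{k+1}:

  H_0: rank C_0 − rank ∂_1 = 7 − 6 = 1, and the invariant factors of ∂_1 are all 1, so H_0 ≅ Z.
  H_1: rank ker ∂_1 − rank ∂_2 = (21 − 6) − 13 = 2, and the invariant factors of ∂_2 are all 1, so H_1 ≅ Z^2.
  H_2: rank ker ∂_2 − rank ∂_3 = (14 − 13) − 0 = 1, and there is no ∂_3, so H_2 ≅ Z.

Hence the Betti numbers are b_0 = 1, b_1 = 2, b_2 = 1.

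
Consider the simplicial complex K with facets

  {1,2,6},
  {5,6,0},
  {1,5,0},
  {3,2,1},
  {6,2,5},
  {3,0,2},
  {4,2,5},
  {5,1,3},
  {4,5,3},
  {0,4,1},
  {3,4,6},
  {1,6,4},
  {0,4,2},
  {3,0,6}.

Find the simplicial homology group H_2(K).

Order the vertices as 0 < 1 < 2 < 3 < 4 < 5 < 6. Listing each simplex with vertices in this order, K has dimension 2 with simplices:

  0-simplices (7): [0], [1], [2], [3], [4], [5], [6]
  1-simplices (21): [0,1], [0,2], [0,3], [0,4], [0,5], [0,6], [1,2], [1,3], [1,4], [1,5], [1,6], [2,3], [2,4], [2,5], [2,6], [3,4], [3,5], [3,6], [4,5], [4,6], [5,6]
  2-simplices (14): [0,1,4], [0,1,5], [0,2,3], [0,2,4], [0,3,6], [0,5,6], [1,2,3], [1,2,6], [1,3,5], [1,4,6], [2,4,5], [2,5,6], [3,4,5], [3,4,6]

so the chain groups are C_0 ≅ Z^7, C_1 ≅ Z^21, C_2 ≅ Z^14.

The boundary map ∂_1: C_1 → C_0 is given by ∂[p,q] = [q] − [p].
This gives a 7×21 integer matrix of rank 6; reducing to Smith normal form yields diagonal entries (1,1,1,1,1,1).

The boundary map ∂_2: C_2 → C_1 maps a triangle to the signed sum of its edges. For instance
  ∂[3,4,6] = [4,6] − [3,6] + [3,4],
  ∂[0,1,5] = [1,5] − [0,5] + [0,1].
The 21×14 boundary matrix has rank 13 and Smith normal form diag(1,1,1,1,1,1,1,1,1,1,1,1,1).

From H_k ≅ ker(∂_k) / im(∂_{k+1}) we obtain:

  H_2: rank ker ∂_2 − rank ∂_3 = (14 − 13) − 0 = 1, and there is no ∂_3, so H_2 ≅ Z.

H_2 = Z.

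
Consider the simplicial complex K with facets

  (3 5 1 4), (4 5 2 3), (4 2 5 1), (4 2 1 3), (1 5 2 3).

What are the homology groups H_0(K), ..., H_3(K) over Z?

Fix the vertex order 1 < 2 < 3 < 4 < 5 and write every simplex with vertices in increasing order. Then dim K = 3 and the simplices of K are:

  0-simplices (5): [1], [2], [3], [4], [5]
  1-simplices (10): [1,2], [1,3], [1,4], [1,5], [2,3], [2,4], [2,5], [3,4], [3,5], [4,5]
  2-simplices (10): [1,2,3], [1,2,4], [1,2,5], [1,3,4], [1,3,5], [1,4,5], [2,3,4], [2,3,5], [2,4,5], [3,4,5]
  3-simplices (5): [1,2,3,4], [1,2,3,5], [1,2,4,5], [1,3,4,5], [2,3,4,5]

giving chain groups C_0 ≅ Z^5, C_1 ≅ Z^10, C_2 ≅ Z^10, C_3 ≅ Z^5.

The boundary map ∂_1: C_1 → C_0 maps an edge to its endpoints' difference, ∂[p,q] = q − p.
The resulting 5×10 matrix has rank 4, and its Smith normal form has invariant factors (1,1,1,1).

Boundary ∂_2: C_2 → C_1 acts by ∂[p,q,r] = [q,r] − [p,r] + [p,q]. For instance
  ∂[1,2,4] = [2,4] − [1,4] + [1,2],
  ∂[2,3,5] = [3,5] − [2,5] + [2,3].
The resulting 10×10 matrix has rank 6, and its Smith normal form has invariant factors (1,1,1,1,1,1).

The boundary map ∂_3: C_3 → C_2 sends each 3-simplex σ to the alternating sum Σ_i (−1)^i (σ with its i-th vertex removed). For instance
  ∂[1,3,4,5] = [3,4,5] − [1,4,5] + [1,3,5] − [1,3,4],
  ∂[1,2,4,5] = [2,4,5] − [1,4,5] + [1,2,5] − [1,2,4].
The 10×5 boundary matrix has rank 4 and Smith normal form diag(1,1,1,1).

Now H_k = ker ∂_k / im ∂_{k+1}, so:

  H_0: rank C_0 − rank ∂_1 = 5 − 4 = 1, and the invariant factors of ∂_1 are all 1, so H_0 ≅ Z.
  H_1: rank ker ∂_1 − rank ∂_2 = (10 − 4) − 6 = 0, and the invariant factors of ∂_2 are all 1, so H_1 ≅ 0.
  H_2: rank ker ∂_2 − rank ∂_3 = (10 − 6) − 4 = 0, and the invariant factors of ∂_3 are all 1, so H_2 ≅ 0.
  H_3: rank ker ∂_3 − rank ∂_4 = (5 − 4) − 0 = 1, and there is no ∂_4, so H_3 ≅ Z.

H_0 ≅ Z,  H_1 = 0,  H_2 = 0,  H_3 ≅ Z.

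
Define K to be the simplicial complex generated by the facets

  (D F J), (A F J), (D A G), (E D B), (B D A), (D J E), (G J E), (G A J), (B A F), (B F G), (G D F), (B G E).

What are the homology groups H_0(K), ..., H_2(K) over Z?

H_0 ≅ Z,  H_1 ≅ Z/2Z,  H_2 = 0.

Take the total order A < B < D < E < F < G < J on the vertex set. Then K (dimension 2) consists of the simplices:

  0-simplices (7): A, B, D, E, F, G, J
  1-simplices (18): AB, AD, AF, AG, AJ, BD, BE, BF, BG, DE, DF, DG, DJ, EG, EJ, FG, FJ, GJ
  2-simplices (12): ABD, ABF, ADG, AFJ, AGJ, BDE, BEG, BFG, DEJ, DFG, DFJ, EGJ

giving chain groups C_0 ≅ Z^7, C_1 ≅ Z^18, C_2 ≅ Z^12.

∂_1: C_1 → C_0 is given by ∂[p,q] = [q] − [p].
As a 7×18 matrix over Z this has rank 6, with invariant factors (1,1,1,1,1,1).

The boundary map ∂_2: C_2 → C_1 acts by ∂[p,q,r] = [q,r] − [p,r] + [p,q]. For instance
  ∂ADG = DG − AG + AD,
  ∂EGJ = GJ − EJ + EG.
As a 18×12 matrix over Z this has rank 12, with invariant factors (1,1,1,1,1,1,1,1,1,1,1,2).

From H_k ≅ ker(∂_k) / im(∂_{k+1}) we obtain:

  H_0: rank C_0 − rank ∂_1 = 7 − 6 = 1, and the invariant factors of ∂_1 are all 1, so H_0 = Z.
  H_1: rank ker ∂_1 − rank ∂_2 = (18 − 6) − 12 = 0, and ∂_2 has invariant factor 2 > 1, so H_1 = Z/2Z.
  H_2: rank ker ∂_2 − rank ∂_3 = (12 − 12) − 0 = 0, and there is no ∂_3, so H_2 = 0.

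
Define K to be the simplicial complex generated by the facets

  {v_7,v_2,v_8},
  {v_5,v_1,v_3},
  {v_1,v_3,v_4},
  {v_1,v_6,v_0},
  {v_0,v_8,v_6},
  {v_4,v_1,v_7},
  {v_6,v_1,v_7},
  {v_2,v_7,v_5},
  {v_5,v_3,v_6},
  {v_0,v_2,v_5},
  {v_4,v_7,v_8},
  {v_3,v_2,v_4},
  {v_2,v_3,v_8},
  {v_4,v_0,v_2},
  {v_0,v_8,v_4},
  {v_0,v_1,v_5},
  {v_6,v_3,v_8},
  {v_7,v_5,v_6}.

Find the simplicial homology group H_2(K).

H_2 ≅ 0.

Order the vertices as v_0 < v_1 < v_2 < v_3 < v_4 < v_5 < v_6 < v_7 < v_8. Listing each simplex with vertices in this order, K has dimension 2 with simplices:

  0-simplices (9): [v_0], [v_1], [v_2], [v_3], [v_4], [v_5], [v_6], [v_7], [v_8]
  1-simplices (27): (27 of them)
  2-simplices (18): (18 of them)

so the chain groups are C_0 ≅ Z^9, C_1 ≅ Z^27, C_2 ≅ Z^18.

The boundary map ∂_1: C_1 → C_0 maps an edge to its endpoints' difference, ∂[p,q] = q − p.
This gives a 9×27 integer matrix of rank 8; reducing to Smith normal form yields diagonal entries (1,1,1,1,1,1,1,1).

∂_2: C_2 → C_1 acts by ∂[p,q,r] = [q,r] − [p,r] + [p,q]. For instance
  ∂[v_0,v_6,v_8] = [v_6,v_8] − [v_0,v_8] + [v_0,v_6],
  ∂[v_0,v_4,v_8] = [v_4,v_8] − [v_0,v_8] + [v_0,v_4].
The resulting 27×18 matrix has rank 18, and its Smith normal form has invariant factors (1,1,1,1,1,1,1,1,1,1,1,1,1,1,1,1,1,2).

Now H_k = ker ∂_k / im ∂_{k+1}, so:

  H_2: rank ker ∂_2 − rank ∂_3 = (18 − 18) − 0 = 0, and there is no ∂_3, so H_2 = 0.

(K is a triangulation of the Klein bottle.)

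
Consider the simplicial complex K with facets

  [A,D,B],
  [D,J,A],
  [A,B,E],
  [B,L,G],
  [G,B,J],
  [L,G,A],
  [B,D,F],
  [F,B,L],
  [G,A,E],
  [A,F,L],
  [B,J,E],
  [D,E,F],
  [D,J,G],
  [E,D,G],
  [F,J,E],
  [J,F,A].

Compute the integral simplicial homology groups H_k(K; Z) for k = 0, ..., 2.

Order the vertices as A < B < D < E < F < G < J < L. Listing each simplex with vertices in this order, K has dimension 2 with simplices:

  0-simplices (8): A, B, D, E, F, G, J, L
  1-simplices (24): AB, AD, AE, AF, AG, AJ, AL, BD, BE, BF, BG, BJ, BL, DE, DF, DG, DJ, EF, EG, EJ, FJ, FL, GJ, GL
  2-simplices (16): ABD, ABE, ADJ, AEG, AFJ, AFL, AGL, BDF, BEJ, BFL, BGJ, BGL, DEF, DEG, DGJ, EFJ

giving chain groups C_0 ≅ Z^8, C_1 ≅ Z^24, C_2 ≅ Z^16.

∂_1: C_1 → C_0 maps an edge to its endpoints' difference, ∂[p,q] = q − p.
As a 8×24 matrix over Z this has rank 7, with invariant factors (1,1,1,1,1,1,1).

Boundary ∂_2: C_2 → C_1 sends each 2-simplex [p,q,r] to [q,r] − [p,r] + [p,q]. For instance
  ∂ADJ = DJ − AJ + AD,
  ∂AFL = FL − AL + AF.
The 24×16 boundary matrix has rank 15 and Smith normal form diag(1,1,1,1,1,1,1,1,1,1,1,1,1,1,1).

Computing H_k = (kernel of ∂_k) / (image of ∂_{k+1}):

  H_0: rank C_0 − rank ∂_1 = 8 − 7 = 1, and the invariant factors of ∂_1 are all 1, so H_0 = Z.
  H_1: rank ker ∂_1 − rank ∂_2 = (24 − 7) − 15 = 2, and the invariant factors of ∂_2 are all 1, so H_1 = Z^2.
  H_2: rank ker ∂_2 − rank ∂_3 = (16 − 15) − 0 = 1, and there is no ∂_3, so H_2 = Z.

H_0 ≅ Z,  H_1 ≅ Z^2,  H_2 ≅ Z.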